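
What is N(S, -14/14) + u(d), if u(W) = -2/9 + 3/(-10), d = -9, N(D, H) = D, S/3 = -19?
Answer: -5177/90 ≈ -57.522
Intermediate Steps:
S = -57 (S = 3*(-19) = -57)
u(W) = -47/90 (u(W) = -2*⅑ + 3*(-⅒) = -2/9 - 3/10 = -47/90)
N(S, -14/14) + u(d) = -57 - 47/90 = -5177/90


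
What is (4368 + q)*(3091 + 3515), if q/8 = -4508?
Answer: -209383776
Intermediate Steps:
q = -36064 (q = 8*(-4508) = -36064)
(4368 + q)*(3091 + 3515) = (4368 - 36064)*(3091 + 3515) = -31696*6606 = -209383776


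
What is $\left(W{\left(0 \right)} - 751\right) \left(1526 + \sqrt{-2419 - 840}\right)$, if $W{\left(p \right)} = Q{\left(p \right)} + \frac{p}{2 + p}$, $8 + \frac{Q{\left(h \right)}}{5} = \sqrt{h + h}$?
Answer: $-1207066 - 791 i \sqrt{3259} \approx -1.2071 \cdot 10^{6} - 45156.0 i$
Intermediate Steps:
$Q{\left(h \right)} = -40 + 5 \sqrt{2} \sqrt{h}$ ($Q{\left(h \right)} = -40 + 5 \sqrt{h + h} = -40 + 5 \sqrt{2 h} = -40 + 5 \sqrt{2} \sqrt{h}$)
$W{\left(p \right)} = -40 + \frac{p}{2 + p} + 5 \sqrt{2} \sqrt{p}$ ($W{\left(p \right)} = \left(-40 + 5 \sqrt{2} \sqrt{p}\right) + \frac{p}{2 + p} = -40 + \frac{p}{2 + p} + 5 \sqrt{2} \sqrt{p}$)
$\left(W{\left(0 \right)} - 751\right) \left(1526 + \sqrt{-2419 - 840}\right) = \left(\frac{-80 - 0 + 5 \sqrt{2} \cdot 0^{\frac{3}{2}} + 10 \sqrt{2} \sqrt{0}}{2 + 0} - 751\right) \left(1526 + \sqrt{-2419 - 840}\right) = \left(\frac{-80 + 0 + 5 \sqrt{2} \cdot 0 + 10 \sqrt{2} \cdot 0}{2} - 751\right) \left(1526 + \sqrt{-3259}\right) = \left(\frac{-80 + 0 + 0 + 0}{2} - 751\right) \left(1526 + i \sqrt{3259}\right) = \left(\frac{1}{2} \left(-80\right) - 751\right) \left(1526 + i \sqrt{3259}\right) = \left(-40 - 751\right) \left(1526 + i \sqrt{3259}\right) = - 791 \left(1526 + i \sqrt{3259}\right) = -1207066 - 791 i \sqrt{3259}$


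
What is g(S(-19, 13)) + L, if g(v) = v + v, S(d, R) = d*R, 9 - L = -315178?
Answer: 314693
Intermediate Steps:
L = 315187 (L = 9 - 1*(-315178) = 9 + 315178 = 315187)
S(d, R) = R*d
g(v) = 2*v
g(S(-19, 13)) + L = 2*(13*(-19)) + 315187 = 2*(-247) + 315187 = -494 + 315187 = 314693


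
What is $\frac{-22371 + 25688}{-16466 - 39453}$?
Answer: $- \frac{3317}{55919} \approx -0.059318$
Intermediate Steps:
$\frac{-22371 + 25688}{-16466 - 39453} = \frac{3317}{-55919} = 3317 \left(- \frac{1}{55919}\right) = - \frac{3317}{55919}$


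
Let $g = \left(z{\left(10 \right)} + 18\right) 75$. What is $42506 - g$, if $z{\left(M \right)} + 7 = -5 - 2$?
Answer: $42206$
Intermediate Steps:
$z{\left(M \right)} = -14$ ($z{\left(M \right)} = -7 - 7 = -14$)
$g = 300$ ($g = \left(-14 + 18\right) 75 = 4 \cdot 75 = 300$)
$42506 - g = 42506 - 300 = 42206$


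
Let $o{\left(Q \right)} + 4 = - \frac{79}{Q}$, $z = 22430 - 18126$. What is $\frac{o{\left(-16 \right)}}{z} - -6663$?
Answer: $\frac{458840847}{68864} \approx 6663.0$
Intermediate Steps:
$z = 4304$
$o{\left(Q \right)} = -4 - \frac{79}{Q}$
$\frac{o{\left(-16 \right)}}{z} - -6663 = \frac{-4 - \frac{79}{-16}}{4304} - -6663 = \left(-4 - - \frac{79}{16}\right) \frac{1}{4304} + \left(6764 - 101\right) = \left(-4 + \frac{79}{16}\right) \frac{1}{4304} + 6663 = \frac{15}{16} \cdot \frac{1}{4304} + 6663 = \frac{15}{68864} + 6663 = \frac{458840847}{68864}$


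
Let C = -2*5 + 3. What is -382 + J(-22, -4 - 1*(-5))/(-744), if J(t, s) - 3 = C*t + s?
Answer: -142183/372 ≈ -382.21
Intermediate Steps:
C = -7 (C = -10 + 3 = -7)
J(t, s) = 3 + s - 7*t (J(t, s) = 3 + (-7*t + s) = 3 + (s - 7*t) = 3 + s - 7*t)
-382 + J(-22, -4 - 1*(-5))/(-744) = -382 + (3 + (-4 - 1*(-5)) - 7*(-22))/(-744) = -382 - (3 + (-4 + 5) + 154)/744 = -382 - (3 + 1 + 154)/744 = -382 - 1/744*158 = -382 - 79/372 = -142183/372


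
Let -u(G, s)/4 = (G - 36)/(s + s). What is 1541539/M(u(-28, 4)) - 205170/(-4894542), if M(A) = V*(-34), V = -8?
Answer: 1257530531063/221885904 ≈ 5667.5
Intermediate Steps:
u(G, s) = -2*(-36 + G)/s (u(G, s) = -4*(G - 36)/(s + s) = -4*(-36 + G)/(2*s) = -4*(-36 + G)*1/(2*s) = -2*(-36 + G)/s)
M(A) = 272 (M(A) = -8*(-34) = 272)
1541539/M(u(-28, 4)) - 205170/(-4894542) = 1541539/272 - 205170/(-4894542) = 1541539*(1/272) - 205170*(-1/4894542) = 1541539/272 + 34195/815757 = 1257530531063/221885904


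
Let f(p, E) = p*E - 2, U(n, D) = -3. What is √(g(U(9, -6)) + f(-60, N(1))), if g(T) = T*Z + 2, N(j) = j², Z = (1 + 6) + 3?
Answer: 3*I*√10 ≈ 9.4868*I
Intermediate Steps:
Z = 10 (Z = 7 + 3 = 10)
g(T) = 2 + 10*T (g(T) = T*10 + 2 = 10*T + 2 = 2 + 10*T)
f(p, E) = -2 + E*p (f(p, E) = E*p - 2 = -2 + E*p)
√(g(U(9, -6)) + f(-60, N(1))) = √((2 + 10*(-3)) + (-2 + 1²*(-60))) = √((2 - 30) + (-2 + 1*(-60))) = √(-28 + (-2 - 60)) = √(-28 - 62) = √(-90) = 3*I*√10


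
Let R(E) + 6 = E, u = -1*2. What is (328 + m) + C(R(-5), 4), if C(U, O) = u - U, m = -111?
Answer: 226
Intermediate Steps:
u = -2
R(E) = -6 + E
C(U, O) = -2 - U
(328 + m) + C(R(-5), 4) = (328 - 111) + (-2 - (-6 - 5)) = 217 + (-2 - 1*(-11)) = 217 + (-2 + 11) = 217 + 9 = 226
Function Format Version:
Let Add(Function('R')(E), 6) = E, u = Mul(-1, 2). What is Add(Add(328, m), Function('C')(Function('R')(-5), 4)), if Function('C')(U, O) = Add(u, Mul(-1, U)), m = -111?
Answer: 226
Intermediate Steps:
u = -2
Function('R')(E) = Add(-6, E)
Function('C')(U, O) = Add(-2, Mul(-1, U))
Add(Add(328, m), Function('C')(Function('R')(-5), 4)) = Add(Add(328, -111), Add(-2, Mul(-1, Add(-6, -5)))) = Add(217, Add(-2, Mul(-1, -11))) = Add(217, Add(-2, 11)) = Add(217, 9) = 226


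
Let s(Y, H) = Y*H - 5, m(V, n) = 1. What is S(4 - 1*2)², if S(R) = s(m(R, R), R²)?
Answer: 1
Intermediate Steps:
s(Y, H) = -5 + H*Y (s(Y, H) = H*Y - 5 = -5 + H*Y)
S(R) = -5 + R² (S(R) = -5 + R²*1 = -5 + R²)
S(4 - 1*2)² = (-5 + (4 - 1*2)²)² = (-5 + (4 - 2)²)² = (-5 + 2²)² = (-5 + 4)² = (-1)² = 1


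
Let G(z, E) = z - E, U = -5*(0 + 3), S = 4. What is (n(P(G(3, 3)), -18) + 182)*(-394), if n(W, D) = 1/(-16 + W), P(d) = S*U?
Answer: -2724707/38 ≈ -71703.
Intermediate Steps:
U = -15 (U = -5*3 = -15)
P(d) = -60 (P(d) = 4*(-15) = -60)
(n(P(G(3, 3)), -18) + 182)*(-394) = (1/(-16 - 60) + 182)*(-394) = (1/(-76) + 182)*(-394) = (-1/76 + 182)*(-394) = (13831/76)*(-394) = -2724707/38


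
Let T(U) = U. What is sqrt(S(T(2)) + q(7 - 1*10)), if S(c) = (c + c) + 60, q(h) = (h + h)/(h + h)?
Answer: sqrt(65) ≈ 8.0623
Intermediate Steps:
q(h) = 1 (q(h) = (2*h)/((2*h)) = (2*h)*(1/(2*h)) = 1)
S(c) = 60 + 2*c (S(c) = 2*c + 60 = 60 + 2*c)
sqrt(S(T(2)) + q(7 - 1*10)) = sqrt((60 + 2*2) + 1) = sqrt((60 + 4) + 1) = sqrt(64 + 1) = sqrt(65)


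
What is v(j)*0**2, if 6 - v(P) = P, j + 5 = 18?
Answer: 0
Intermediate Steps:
j = 13 (j = -5 + 18 = 13)
v(P) = 6 - P
v(j)*0**2 = (6 - 1*13)*0**2 = (6 - 13)*0 = -7*0 = 0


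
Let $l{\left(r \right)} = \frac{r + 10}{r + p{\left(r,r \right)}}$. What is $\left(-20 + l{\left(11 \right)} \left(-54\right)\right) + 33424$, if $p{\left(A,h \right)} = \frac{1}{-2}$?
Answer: $33296$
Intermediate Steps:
$p{\left(A,h \right)} = - \frac{1}{2}$
$l{\left(r \right)} = \frac{10 + r}{- \frac{1}{2} + r}$ ($l{\left(r \right)} = \frac{r + 10}{r - \frac{1}{2}} = \frac{10 + r}{- \frac{1}{2} + r}$)
$\left(-20 + l{\left(11 \right)} \left(-54\right)\right) + 33424 = \left(-20 + \frac{2 \left(10 + 11\right)}{-1 + 2 \cdot 11} \left(-54\right)\right) + 33424 = \left(-20 + 2 \frac{1}{-1 + 22} \cdot 21 \left(-54\right)\right) + 33424 = \left(-20 + 2 \cdot \frac{1}{21} \cdot 21 \left(-54\right)\right) + 33424 = \left(-20 + 2 \left(-54\right)\right) + 33424 = \left(-20 - 108\right) + 33424 = -128 + 33424 = 33296$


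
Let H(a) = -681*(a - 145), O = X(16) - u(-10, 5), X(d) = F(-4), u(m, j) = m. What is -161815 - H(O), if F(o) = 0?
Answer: -253750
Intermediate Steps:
X(d) = 0
O = 10 (O = 0 - 1*(-10) = 0 + 10 = 10)
H(a) = 98745 - 681*a (H(a) = -681*(-145 + a) = 98745 - 681*a)
-161815 - H(O) = -161815 - (98745 - 681*10) = -161815 - (98745 - 6810) = -161815 - 1*91935 = -161815 - 91935 = -253750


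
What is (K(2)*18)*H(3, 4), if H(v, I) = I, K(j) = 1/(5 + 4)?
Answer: 8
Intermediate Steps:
K(j) = 1/9
(K(2)*18)*H(3, 4) = ((1/9)*18)*4 = 2*4 = 8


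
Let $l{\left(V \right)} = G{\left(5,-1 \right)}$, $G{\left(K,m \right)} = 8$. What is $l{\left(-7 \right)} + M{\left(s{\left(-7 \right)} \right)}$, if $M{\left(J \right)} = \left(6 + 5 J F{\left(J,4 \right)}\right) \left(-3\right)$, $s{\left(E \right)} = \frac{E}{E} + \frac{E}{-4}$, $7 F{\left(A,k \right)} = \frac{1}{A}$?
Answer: $- \frac{85}{7} \approx -12.143$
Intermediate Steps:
$F{\left(A,k \right)} = \frac{1}{7 A}$
$l{\left(V \right)} = 8$
$s{\left(E \right)} = 1 - \frac{E}{4}$ ($s{\left(E \right)} = 1 + E \left(- \frac{1}{4}\right) = 1 - \frac{E}{4}$)
$M{\left(J \right)} = - \frac{141}{7}$ ($M{\left(J \right)} = \left(6 + 5 J \frac{1}{7 J}\right) \left(-3\right) = \left(6 + \frac{5}{7}\right) \left(-3\right) = \frac{47}{7} \left(-3\right) = - \frac{141}{7}$)
$l{\left(-7 \right)} + M{\left(s{\left(-7 \right)} \right)} = 8 - \frac{141}{7} = - \frac{85}{7}$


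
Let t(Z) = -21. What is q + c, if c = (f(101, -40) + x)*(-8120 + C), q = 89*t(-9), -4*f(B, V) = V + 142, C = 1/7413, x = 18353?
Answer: -2206422614939/14826 ≈ -1.4882e+8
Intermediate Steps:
C = 1/7413 ≈ 0.00013490
f(B, V) = -71/2 - V/4 (f(B, V) = -(V + 142)/4 = -(142 + V)/4 = -71/2 - V/4)
q = -1869 (q = 89*(-21) = -1869)
c = -2206394905145/14826 (c = ((-71/2 - ¼*(-40)) + 18353)*(-8120 + 1/7413) = ((-71/2 + 10) + 18353)*(-60193559/7413) = (-51/2 + 18353)*(-60193559/7413) = (36655/2)*(-60193559/7413) = -2206394905145/14826 ≈ -1.4882e+8)
q + c = -1869 - 2206394905145/14826 = -2206422614939/14826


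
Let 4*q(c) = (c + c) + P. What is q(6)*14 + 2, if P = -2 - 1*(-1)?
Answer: 81/2 ≈ 40.500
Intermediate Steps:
P = -1 (P = -2 + 1 = -1)
q(c) = -¼ + c/2 (q(c) = ((c + c) - 1)/4 = (2*c - 1)/4 = (-1 + 2*c)/4 = -¼ + c/2)
q(6)*14 + 2 = (-¼ + (½)*6)*14 + 2 = (-¼ + 3)*14 + 2 = (11/4)*14 + 2 = 77/2 + 2 = 81/2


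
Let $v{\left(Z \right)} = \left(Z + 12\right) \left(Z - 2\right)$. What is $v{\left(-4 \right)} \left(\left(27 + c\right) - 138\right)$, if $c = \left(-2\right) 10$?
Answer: $6288$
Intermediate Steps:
$c = -20$
$v{\left(Z \right)} = \left(-2 + Z\right) \left(12 + Z\right)$ ($v{\left(Z \right)} = \left(12 + Z\right) \left(-2 + Z\right) = \left(-2 + Z\right) \left(12 + Z\right)$)
$v{\left(-4 \right)} \left(\left(27 + c\right) - 138\right) = \left(-24 + \left(-4\right)^{2} + 10 \left(-4\right)\right) \left(\left(27 - 20\right) - 138\right) = \left(-24 + 16 - 40\right) \left(7 - 138\right) = \left(-48\right) \left(-131\right) = 6288$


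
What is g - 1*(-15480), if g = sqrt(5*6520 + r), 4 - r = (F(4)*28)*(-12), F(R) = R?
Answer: 15480 + 6*sqrt(943) ≈ 15664.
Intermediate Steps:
r = 1348 (r = 4 - 4*28*(-12) = 4 - 112*(-12) = 4 - 1*(-1344) = 4 + 1344 = 1348)
g = 6*sqrt(943) (g = sqrt(5*6520 + 1348) = sqrt(32600 + 1348) = sqrt(33948) = 6*sqrt(943) ≈ 184.25)
g - 1*(-15480) = 6*sqrt(943) - 1*(-15480) = 6*sqrt(943) + 15480 = 15480 + 6*sqrt(943)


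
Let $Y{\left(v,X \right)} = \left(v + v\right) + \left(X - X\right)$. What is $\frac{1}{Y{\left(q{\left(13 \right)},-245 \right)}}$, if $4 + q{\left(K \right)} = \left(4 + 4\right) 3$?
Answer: $\frac{1}{40} \approx 0.025$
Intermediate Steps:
$q{\left(K \right)} = 20$ ($q{\left(K \right)} = -4 + \left(4 + 4\right) 3 = -4 + 8 \cdot 3 = -4 + 24 = 20$)
$Y{\left(v,X \right)} = 2 v$ ($Y{\left(v,X \right)} = 2 v + 0 = 2 v$)
$\frac{1}{Y{\left(q{\left(13 \right)},-245 \right)}} = \frac{1}{2 \cdot 20} = \frac{1}{40}$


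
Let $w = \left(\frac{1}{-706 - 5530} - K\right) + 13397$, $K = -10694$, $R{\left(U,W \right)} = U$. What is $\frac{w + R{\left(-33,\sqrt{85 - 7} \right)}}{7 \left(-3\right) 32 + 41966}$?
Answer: $\frac{150025687}{257509384} \approx 0.5826$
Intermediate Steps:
$w = \frac{150231475}{6236}$ ($w = \left(\frac{1}{-706 - 5530} - -10694\right) + 13397 = \left(\frac{1}{-6236} + 10694\right) + 13397 = \left(- \frac{1}{6236} + 10694\right) + 13397 = \frac{66687783}{6236} + 13397 = \frac{150231475}{6236} \approx 24091.0$)
$\frac{w + R{\left(-33,\sqrt{85 - 7} \right)}}{7 \left(-3\right) 32 + 41966} = \frac{\frac{150231475}{6236} - 33}{7 \left(-3\right) 32 + 41966} = \frac{150025687}{6236 \left(\left(-21\right) 32 + 41966\right)} = \frac{150025687}{6236 \left(-672 + 41966\right)} = \frac{150025687}{6236 \cdot 41294} = \frac{150025687}{6236} \cdot \frac{1}{41294} = \frac{150025687}{257509384}$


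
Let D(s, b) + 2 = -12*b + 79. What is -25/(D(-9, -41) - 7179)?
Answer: 5/1322 ≈ 0.0037821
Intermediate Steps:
D(s, b) = 77 - 12*b (D(s, b) = -2 + (-12*b + 79) = -2 + (79 - 12*b) = 77 - 12*b)
-25/(D(-9, -41) - 7179) = -25/((77 - 12*(-41)) - 7179) = -25/((77 + 492) - 7179) = -25/(569 - 7179) = -25/(-6610) = -25*(-1/6610) = 5/1322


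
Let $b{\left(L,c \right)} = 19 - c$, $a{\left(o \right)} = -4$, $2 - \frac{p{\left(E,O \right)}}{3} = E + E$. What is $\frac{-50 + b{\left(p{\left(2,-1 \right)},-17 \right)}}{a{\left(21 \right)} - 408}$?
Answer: $\frac{7}{206} \approx 0.033981$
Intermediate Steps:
$p{\left(E,O \right)} = 6 - 6 E$ ($p{\left(E,O \right)} = 6 - 3 \left(E + E\right) = 6 - 3 \cdot 2 E = 6 - 6 E$)
$\frac{-50 + b{\left(p{\left(2,-1 \right)},-17 \right)}}{a{\left(21 \right)} - 408} = \frac{-50 + \left(19 - -17\right)}{-4 - 408} = \frac{-50 + \left(19 + 17\right)}{-412} = \left(-50 + 36\right) \left(- \frac{1}{412}\right) = \left(-14\right) \left(- \frac{1}{412}\right) = \frac{7}{206}$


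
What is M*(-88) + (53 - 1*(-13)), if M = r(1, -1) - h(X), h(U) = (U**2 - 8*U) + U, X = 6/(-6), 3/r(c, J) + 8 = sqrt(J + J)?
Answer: 802 + 4*I*sqrt(2) ≈ 802.0 + 5.6569*I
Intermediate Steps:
r(c, J) = 3/(-8 + sqrt(2)*sqrt(J)) (r(c, J) = 3/(-8 + sqrt(J + J)) = 3/(-8 + sqrt(2*J)) = 3/(-8 + sqrt(2)*sqrt(J)))
X = -1 (X = 6*(-1/6) = -1)
h(U) = U**2 - 7*U
M = -8 + 3/(-8 + I*sqrt(2)) (M = 3/(-8 + sqrt(2)*sqrt(-1)) - (-1)*(-7 - 1) = 3/(-8 + sqrt(2)*I) - (-1)*(-8) = 3/(-8 + I*sqrt(2)) - 1*8 = 3/(-8 + I*sqrt(2)) - 8 = -8 + 3/(-8 + I*sqrt(2)) ≈ -8.3636 - 0.064282*I)
M*(-88) + (53 - 1*(-13)) = (-92/11 - I*sqrt(2)/22)*(-88) + (53 - 1*(-13)) = (736 + 4*I*sqrt(2)) + (53 + 13) = (736 + 4*I*sqrt(2)) + 66 = 802 + 4*I*sqrt(2)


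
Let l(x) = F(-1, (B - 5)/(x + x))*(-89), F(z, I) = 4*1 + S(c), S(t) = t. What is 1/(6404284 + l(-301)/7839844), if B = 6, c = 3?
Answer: 7839844/50208587491073 ≈ 1.5615e-7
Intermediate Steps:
F(z, I) = 7 (F(z, I) = 4*1 + 3 = 4 + 3 = 7)
l(x) = -623 (l(x) = 7*(-89) = -623)
1/(6404284 + l(-301)/7839844) = 1/(6404284 - 623/7839844) = 1/(50208587491073/7839844) = 7839844/50208587491073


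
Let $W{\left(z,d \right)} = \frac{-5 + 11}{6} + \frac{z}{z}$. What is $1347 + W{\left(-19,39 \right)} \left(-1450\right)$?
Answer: $-1553$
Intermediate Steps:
$W{\left(z,d \right)} = 2$ ($W{\left(z,d \right)} = 6 \cdot \frac{1}{6} + 1 = 1 + 1 = 2$)
$1347 + W{\left(-19,39 \right)} \left(-1450\right) = 1347 + 2 \left(-1450\right) = 1347 - 2900 = -1553$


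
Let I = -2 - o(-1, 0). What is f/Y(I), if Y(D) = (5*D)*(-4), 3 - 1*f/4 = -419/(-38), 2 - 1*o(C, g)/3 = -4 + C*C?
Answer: -61/646 ≈ -0.094427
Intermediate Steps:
o(C, g) = 18 - 3*C**2 (o(C, g) = 6 - 3*(-4 + C*C) = 6 - 3*(-4 + C**2) = 6 + (12 - 3*C**2) = 18 - 3*C**2)
I = -17 (I = -2 - (18 - 3*(-1)**2) = -2 - (18 - 3*1) = -2 - (18 - 3) = -2 - 1*15 = -2 - 15 = -17)
f = -610/19 (f = 12 - (-1676)/(-38) = 12 - (-1676)*(-1)/38 = 12 - 4*419/38 = 12 - 838/19 = -610/19 ≈ -32.105)
Y(D) = -20*D
f/Y(I) = -610/(19*((-20*(-17)))) = -610/19/340 = -610/19*1/340 = -61/646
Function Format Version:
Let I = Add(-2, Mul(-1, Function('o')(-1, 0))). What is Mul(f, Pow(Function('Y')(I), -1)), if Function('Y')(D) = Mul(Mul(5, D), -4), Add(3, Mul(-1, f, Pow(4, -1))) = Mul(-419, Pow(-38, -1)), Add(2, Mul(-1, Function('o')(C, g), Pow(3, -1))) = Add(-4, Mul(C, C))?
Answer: Rational(-61, 646) ≈ -0.094427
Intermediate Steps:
Function('o')(C, g) = Add(18, Mul(-3, Pow(C, 2))) (Function('o')(C, g) = Add(6, Mul(-3, Add(-4, Mul(C, C)))) = Add(6, Mul(-3, Add(-4, Pow(C, 2)))) = Add(6, Add(12, Mul(-3, Pow(C, 2)))) = Add(18, Mul(-3, Pow(C, 2))))
I = -17 (I = Add(-2, Mul(-1, Add(18, Mul(-3, Pow(-1, 2))))) = Add(-2, Mul(-1, Add(18, Mul(-3, 1)))) = Add(-2, Mul(-1, Add(18, -3))) = Add(-2, Mul(-1, 15)) = Add(-2, -15) = -17)
f = Rational(-610, 19) (f = Add(12, Mul(-4, Mul(-419, Pow(-38, -1)))) = Add(12, Mul(-4, Mul(-419, Rational(-1, 38)))) = Add(12, Mul(-4, Rational(419, 38))) = Add(12, Rational(-838, 19)) = Rational(-610, 19) ≈ -32.105)
Function('Y')(D) = Mul(-20, D)
Mul(f, Pow(Function('Y')(I), -1)) = Mul(Rational(-610, 19), Pow(Mul(-20, -17), -1)) = Mul(Rational(-610, 19), Pow(340, -1)) = Mul(Rational(-610, 19), Rational(1, 340)) = Rational(-61, 646)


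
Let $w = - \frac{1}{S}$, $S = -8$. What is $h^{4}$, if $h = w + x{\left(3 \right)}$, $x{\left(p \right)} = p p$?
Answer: $\frac{28398241}{4096} \approx 6933.2$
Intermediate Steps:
$x{\left(p \right)} = p^{2}$
$w = \frac{1}{8}$ ($w = - \frac{1}{-8} = \left(-1\right) \left(- \frac{1}{8}\right) = \frac{1}{8} \approx 0.125$)
$h = \frac{73}{8}$ ($h = \frac{1}{8} + 3^{2} = \frac{1}{8} + 9 = \frac{73}{8} \approx 9.125$)
$h^{4} = \left(\frac{73}{8}\right)^{4} = \frac{28398241}{4096}$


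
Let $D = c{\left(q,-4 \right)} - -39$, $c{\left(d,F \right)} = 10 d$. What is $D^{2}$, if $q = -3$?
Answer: $81$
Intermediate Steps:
$D = 9$ ($D = 10 \left(-3\right) - -39 = -30 + 39 = 9$)
$D^{2} = 9^{2} = 81$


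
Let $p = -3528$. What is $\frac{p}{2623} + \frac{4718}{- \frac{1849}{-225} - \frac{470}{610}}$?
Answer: $\frac{12106469547}{19150523} \approx 632.17$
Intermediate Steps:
$\frac{p}{2623} + \frac{4718}{- \frac{1849}{-225} - \frac{470}{610}} = - \frac{3528}{2623} + \frac{4718}{- \frac{1849}{-225} - \frac{470}{610}} = \left(-3528\right) \frac{1}{2623} + \frac{4718}{\left(-1849\right) \left(- \frac{1}{225}\right) - \frac{47}{61}} = - \frac{3528}{2623} + \frac{4718}{\frac{1849}{225} - \frac{47}{61}} = - \frac{3528}{2623} + \frac{4718}{\frac{102214}{13725}} = - \frac{3528}{2623} + 4718 \cdot \frac{13725}{102214} = - \frac{3528}{2623} + \frac{4625325}{7301} = \frac{12106469547}{19150523}$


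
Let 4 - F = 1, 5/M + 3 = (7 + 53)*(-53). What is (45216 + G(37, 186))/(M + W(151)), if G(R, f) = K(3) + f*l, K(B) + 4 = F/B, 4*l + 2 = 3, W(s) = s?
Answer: 288121977/961256 ≈ 299.73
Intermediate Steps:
M = -5/3183 (M = 5/(-3 + (7 + 53)*(-53)) = 5/(-3 + 60*(-53)) = 5/(-3 - 3180) = 5/(-3183) = 5*(-1/3183) = -5/3183 ≈ -0.0015708)
l = ¼ (l = -½ + (¼)*3 = -½ + ¾ = ¼ ≈ 0.25000)
F = 3 (F = 4 - 1*1 = 4 - 1 = 3)
K(B) = -4 + 3/B
G(R, f) = -3 + f/4 (G(R, f) = (-4 + 3/3) + f*(¼) = (-4 + 3*(⅓)) + f/4 = (-4 + 1) + f/4 = -3 + f/4)
(45216 + G(37, 186))/(M + W(151)) = (45216 + (-3 + (¼)*186))/(-5/3183 + 151) = (45216 + (-3 + 93/2))/(480628/3183) = (45216 + 87/2)*(3183/480628) = (90519/2)*(3183/480628) = 288121977/961256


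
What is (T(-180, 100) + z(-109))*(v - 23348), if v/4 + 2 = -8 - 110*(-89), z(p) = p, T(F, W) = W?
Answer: -141948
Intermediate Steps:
v = 39120 (v = -8 + 4*(-8 - 110*(-89)) = -8 + 4*(-8 + 9790) = -8 + 4*9782 = -8 + 39128 = 39120)
(T(-180, 100) + z(-109))*(v - 23348) = (100 - 109)*(39120 - 23348) = -9*15772 = -141948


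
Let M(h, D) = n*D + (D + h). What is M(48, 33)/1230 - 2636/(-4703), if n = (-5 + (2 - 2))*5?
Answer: -42792/964115 ≈ -0.044385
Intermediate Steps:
n = -25 (n = (-5 + 0)*5 = -5*5 = -25)
M(h, D) = h - 24*D (M(h, D) = -25*D + (D + h) = h - 24*D)
M(48, 33)/1230 - 2636/(-4703) = (48 - 24*33)/1230 - 2636/(-4703) = (48 - 792)*(1/1230) - 2636*(-1/4703) = -744*1/1230 + 2636/4703 = -124/205 + 2636/4703 = -42792/964115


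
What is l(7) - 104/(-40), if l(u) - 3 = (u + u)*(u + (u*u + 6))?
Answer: 4368/5 ≈ 873.60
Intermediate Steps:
l(u) = 3 + 2*u*(6 + u + u**2) (l(u) = 3 + (u + u)*(u + (u*u + 6)) = 3 + (2*u)*(u + (u**2 + 6)) = 3 + (2*u)*(u + (6 + u**2)) = 3 + (2*u)*(6 + u + u**2) = 3 + 2*u*(6 + u + u**2))
l(7) - 104/(-40) = (3 + 2*7**2 + 2*7**3 + 12*7) - 104/(-40) = (3 + 2*49 + 2*343 + 84) - 104*(-1)/40 = (3 + 98 + 686 + 84) - 4*(-13/20) = 871 + 13/5 = 4368/5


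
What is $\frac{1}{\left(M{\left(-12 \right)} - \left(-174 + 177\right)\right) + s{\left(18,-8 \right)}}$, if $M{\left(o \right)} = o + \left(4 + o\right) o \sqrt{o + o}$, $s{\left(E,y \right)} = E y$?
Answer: $- \frac{53}{82155} - \frac{64 i \sqrt{6}}{82155} \approx -0.00064512 - 0.0019082 i$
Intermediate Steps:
$M{\left(o \right)} = o + \sqrt{2} o^{\frac{3}{2}} \left(4 + o\right)$ ($M{\left(o \right)} = o + o \left(4 + o\right) \sqrt{2 o} = o + o \left(4 + o\right) \sqrt{2} \sqrt{o} = o + \sqrt{2} o^{\frac{3}{2}} \left(4 + o\right)$)
$\frac{1}{\left(M{\left(-12 \right)} - \left(-174 + 177\right)\right) + s{\left(18,-8 \right)}} = \frac{1}{\left(\left(-12 + \sqrt{2} \left(-12\right)^{\frac{5}{2}} + 4 \sqrt{2} \left(-12\right)^{\frac{3}{2}}\right) - \left(-174 + 177\right)\right) + 18 \left(-8\right)} = \frac{1}{\left(\left(-12 + \sqrt{2} \cdot 288 i \sqrt{3} + 4 \sqrt{2} \left(- 24 i \sqrt{3}\right)\right) - 3\right) - 144} = \frac{1}{\left(\left(-12 + 288 i \sqrt{6} - 96 i \sqrt{6}\right) - 3\right) - 144} = \frac{1}{\left(\left(-12 + 192 i \sqrt{6}\right) - 3\right) - 144} = \frac{1}{\left(-15 + 192 i \sqrt{6}\right) - 144} = \frac{1}{-159 + 192 i \sqrt{6}}$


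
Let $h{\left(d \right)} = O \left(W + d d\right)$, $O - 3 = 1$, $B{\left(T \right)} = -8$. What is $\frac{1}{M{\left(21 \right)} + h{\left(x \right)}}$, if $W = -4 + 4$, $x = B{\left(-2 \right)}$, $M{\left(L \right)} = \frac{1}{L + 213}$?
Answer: $\frac{234}{59905} \approx 0.0039062$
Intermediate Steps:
$M{\left(L \right)} = \frac{1}{213 + L}$
$x = -8$
$W = 0$
$O = 4$ ($O = 3 + 1 = 4$)
$h{\left(d \right)} = 4 d^{2}$ ($h{\left(d \right)} = 4 \left(0 + d d\right) = 4 \left(0 + d^{2}\right) = 4 d^{2}$)
$\frac{1}{M{\left(21 \right)} + h{\left(x \right)}} = \frac{1}{\frac{1}{213 + 21} + 4 \left(-8\right)^{2}} = \frac{1}{\frac{1}{234} + 4 \cdot 64} = \frac{1}{\frac{1}{234} + 256} = \frac{1}{\frac{59905}{234}} = \frac{234}{59905}$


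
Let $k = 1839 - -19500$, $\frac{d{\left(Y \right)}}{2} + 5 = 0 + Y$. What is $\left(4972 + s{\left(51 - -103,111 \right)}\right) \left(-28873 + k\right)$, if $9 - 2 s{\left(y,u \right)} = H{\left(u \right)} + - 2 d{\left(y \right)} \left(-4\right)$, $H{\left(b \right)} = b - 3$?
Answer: $-28105587$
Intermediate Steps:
$d{\left(Y \right)} = -10 + 2 Y$ ($d{\left(Y \right)} = -10 + 2 \left(0 + Y\right) = -10 + 2 Y$)
$k = 21339$ ($k = 1839 + 19500 = 21339$)
$H{\left(b \right)} = -3 + b$
$s{\left(y,u \right)} = 46 - 8 y - \frac{u}{2}$ ($s{\left(y,u \right)} = \frac{9}{2} - \frac{\left(-3 + u\right) + - 2 \left(-10 + 2 y\right) \left(-4\right)}{2} = \frac{9}{2} - \frac{\left(-3 + u\right) + \left(20 - 4 y\right) \left(-4\right)}{2} = \frac{9}{2} - \frac{\left(-3 + u\right) + \left(-80 + 16 y\right)}{2} = \frac{9}{2} - \frac{-83 + u + 16 y}{2} = \frac{9}{2} - \left(- \frac{83}{2} + \frac{u}{2} + 8 y\right) = 46 - 8 y - \frac{u}{2}$)
$\left(4972 + s{\left(51 - -103,111 \right)}\right) \left(-28873 + k\right) = \left(4972 - \left(\frac{19}{2} + 8 \left(51 - -103\right)\right)\right) \left(-28873 + 21339\right) = \left(4972 - \left(\frac{19}{2} + 8 \left(51 + 103\right)\right)\right) \left(-7534\right) = \left(4972 - \frac{2483}{2}\right) \left(-7534\right) = \frac{7461}{2} \left(-7534\right) = -28105587$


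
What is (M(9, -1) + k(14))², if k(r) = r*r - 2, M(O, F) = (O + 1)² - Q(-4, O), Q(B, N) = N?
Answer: 81225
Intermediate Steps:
M(O, F) = (1 + O)² - O (M(O, F) = (O + 1)² - O = (1 + O)² - O)
k(r) = -2 + r² (k(r) = r² - 2 = -2 + r²)
(M(9, -1) + k(14))² = (((1 + 9)² - 1*9) + (-2 + 14²))² = ((10² - 9) + (-2 + 196))² = ((100 - 9) + 194)² = (91 + 194)² = 285² = 81225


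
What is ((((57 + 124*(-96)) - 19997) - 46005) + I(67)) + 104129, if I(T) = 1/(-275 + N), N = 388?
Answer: 2969641/113 ≈ 26280.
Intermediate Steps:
I(T) = 1/113 (I(T) = 1/(-275 + 388) = 1/113)
((((57 + 124*(-96)) - 19997) - 46005) + I(67)) + 104129 = ((((57 + 124*(-96)) - 19997) - 46005) + 1/113) + 104129 = ((((57 - 11904) - 19997) - 46005) + 1/113) + 104129 = (((-11847 - 19997) - 46005) + 1/113) + 104129 = ((-31844 - 46005) + 1/113) + 104129 = (-77849 + 1/113) + 104129 = -8796936/113 + 104129 = 2969641/113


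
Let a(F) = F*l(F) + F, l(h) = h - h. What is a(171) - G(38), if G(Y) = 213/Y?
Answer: 6285/38 ≈ 165.39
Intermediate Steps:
l(h) = 0
a(F) = F (a(F) = F*0 + F = 0 + F = F)
a(171) - G(38) = 171 - 213/38 = 6285/38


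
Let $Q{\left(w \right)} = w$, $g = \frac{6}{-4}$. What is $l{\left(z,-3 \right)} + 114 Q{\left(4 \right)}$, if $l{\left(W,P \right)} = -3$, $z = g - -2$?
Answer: $453$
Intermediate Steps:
$g = - \frac{3}{2}$ ($g = 6 \left(- \frac{1}{4}\right) = - \frac{3}{2} \approx -1.5$)
$z = \frac{1}{2}$ ($z = - \frac{3}{2} - -2 = - \frac{3}{2} + 2 = \frac{1}{2} \approx 0.5$)
$l{\left(z,-3 \right)} + 114 Q{\left(4 \right)} = -3 + 114 \cdot 4 = -3 + 456 = 453$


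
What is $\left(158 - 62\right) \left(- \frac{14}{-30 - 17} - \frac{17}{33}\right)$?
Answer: $- \frac{10784}{517} \approx -20.859$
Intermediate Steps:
$\left(158 - 62\right) \left(- \frac{14}{-30 - 17} - \frac{17}{33}\right) = 96 \left(- \frac{14}{-30 - 17} - \frac{17}{33}\right) = 96 \left(- \frac{14}{-47} - \frac{17}{33}\right) = 96 \left(\left(-14\right) \left(- \frac{1}{47}\right) - \frac{17}{33}\right) = 96 \left(\frac{14}{47} - \frac{17}{33}\right) = 96 \left(- \frac{337}{1551}\right) = - \frac{10784}{517}$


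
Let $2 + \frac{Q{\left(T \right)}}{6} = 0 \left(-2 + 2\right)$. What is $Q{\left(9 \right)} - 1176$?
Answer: $-1188$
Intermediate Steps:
$Q{\left(T \right)} = -12$ ($Q{\left(T \right)} = -12 + 6 \cdot 0 \left(-2 + 2\right) = -12 + 6 \cdot 0 \cdot 0 = -12 + 6 \cdot 0 = -12 + 0 = -12$)
$Q{\left(9 \right)} - 1176 = -12 - 1176 = -1188$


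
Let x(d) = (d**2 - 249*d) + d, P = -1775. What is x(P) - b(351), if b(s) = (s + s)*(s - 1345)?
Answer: 4288613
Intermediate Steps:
b(s) = 2*s*(-1345 + s) (b(s) = (2*s)*(-1345 + s) = 2*s*(-1345 + s))
x(d) = d**2 - 248*d
x(P) - b(351) = -1775*(-248 - 1775) - 2*351*(-1345 + 351) = -1775*(-2023) - 2*351*(-994) = 3590825 - 1*(-697788) = 3590825 + 697788 = 4288613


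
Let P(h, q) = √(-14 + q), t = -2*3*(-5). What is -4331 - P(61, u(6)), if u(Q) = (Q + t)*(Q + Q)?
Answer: -4331 - √418 ≈ -4351.4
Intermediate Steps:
t = 30 (t = -6*(-5) = 30)
u(Q) = 2*Q*(30 + Q) (u(Q) = (Q + 30)*(Q + Q) = (30 + Q)*(2*Q) = 2*Q*(30 + Q))
-4331 - P(61, u(6)) = -4331 - √(-14 + 2*6*(30 + 6)) = -4331 - √(-14 + 2*6*36) = -4331 - √(-14 + 432) = -4331 - √418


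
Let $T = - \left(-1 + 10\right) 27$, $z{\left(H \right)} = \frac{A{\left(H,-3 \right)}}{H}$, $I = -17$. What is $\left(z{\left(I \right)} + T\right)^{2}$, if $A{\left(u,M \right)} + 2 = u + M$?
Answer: $\frac{16883881}{289} \approx 58422.0$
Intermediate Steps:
$A{\left(u,M \right)} = -2 + M + u$ ($A{\left(u,M \right)} = -2 + \left(u + M\right) = -2 + \left(M + u\right) = -2 + M + u$)
$z{\left(H \right)} = \frac{-5 + H}{H}$ ($z{\left(H \right)} = \frac{-2 - 3 + H}{H} = \frac{-5 + H}{H}$)
$T = -243$ ($T = - 9 \cdot 27 = \left(-1\right) 243 = -243$)
$\left(z{\left(I \right)} + T\right)^{2} = \left(\frac{-5 - 17}{-17} - 243\right)^{2} = \left(\left(- \frac{1}{17}\right) \left(-22\right) - 243\right)^{2} = \left(\frac{22}{17} - 243\right)^{2} = \left(- \frac{4109}{17}\right)^{2} = \frac{16883881}{289}$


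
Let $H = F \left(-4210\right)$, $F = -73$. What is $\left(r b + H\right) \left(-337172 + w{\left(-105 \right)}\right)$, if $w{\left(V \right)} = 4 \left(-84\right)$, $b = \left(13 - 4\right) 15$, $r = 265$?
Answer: $-115800682340$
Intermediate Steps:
$b = 135$ ($b = 9 \cdot 15 = 135$)
$H = 307330$ ($H = \left(-73\right) \left(-4210\right) = 307330$)
$w{\left(V \right)} = -336$
$\left(r b + H\right) \left(-337172 + w{\left(-105 \right)}\right) = \left(265 \cdot 135 + 307330\right) \left(-337172 - 336\right) = \left(35775 + 307330\right) \left(-337508\right) = 343105 \left(-337508\right) = -115800682340$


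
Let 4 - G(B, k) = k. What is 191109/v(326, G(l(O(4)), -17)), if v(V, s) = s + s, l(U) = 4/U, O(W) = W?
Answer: 63703/14 ≈ 4550.2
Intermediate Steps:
G(B, k) = 4 - k
v(V, s) = 2*s
191109/v(326, G(l(O(4)), -17)) = 191109/((2*(4 - 1*(-17)))) = 191109/((2*(4 + 17))) = 191109/((2*21)) = 191109/42 = 191109*(1/42) = 63703/14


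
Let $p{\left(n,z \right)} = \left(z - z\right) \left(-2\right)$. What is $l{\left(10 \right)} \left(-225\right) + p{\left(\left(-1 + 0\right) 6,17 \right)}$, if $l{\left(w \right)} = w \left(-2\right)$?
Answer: $4500$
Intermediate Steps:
$l{\left(w \right)} = - 2 w$
$p{\left(n,z \right)} = 0$ ($p{\left(n,z \right)} = 0 \left(-2\right) = 0$)
$l{\left(10 \right)} \left(-225\right) + p{\left(\left(-1 + 0\right) 6,17 \right)} = \left(-2\right) 10 \left(-225\right) + 0 = \left(-20\right) \left(-225\right) + 0 = 4500 + 0 = 4500$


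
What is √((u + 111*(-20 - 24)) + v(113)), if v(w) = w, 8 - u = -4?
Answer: I*√4759 ≈ 68.985*I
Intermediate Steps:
u = 12 (u = 8 - 1*(-4) = 8 + 4 = 12)
√((u + 111*(-20 - 24)) + v(113)) = √((12 + 111*(-20 - 24)) + 113) = √((12 + 111*(-44)) + 113) = √((12 - 4884) + 113) = √(-4872 + 113) = √(-4759) = I*√4759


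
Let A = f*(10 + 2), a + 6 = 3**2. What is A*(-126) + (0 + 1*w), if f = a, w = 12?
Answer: -4524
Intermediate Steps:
a = 3 (a = -6 + 3**2 = -6 + 9 = 3)
f = 3
A = 36 (A = 3*(10 + 2) = 3*12 = 36)
A*(-126) + (0 + 1*w) = 36*(-126) + (0 + 1*12) = -4536 + (0 + 12) = -4536 + 12 = -4524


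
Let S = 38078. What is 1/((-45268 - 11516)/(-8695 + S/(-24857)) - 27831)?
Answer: -216169693/6014807245995 ≈ -3.5940e-5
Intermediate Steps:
1/((-45268 - 11516)/(-8695 + S/(-24857)) - 27831) = 1/((-45268 - 11516)/(-8695 + 38078/(-24857)) - 27831) = 1/(-56784/(-8695 + 38078*(-1/24857)) - 27831) = 1/(-56784/(-8695 - 38078/24857) - 27831) = 1/(-56784/(-216169693/24857) - 27831) = 1/(-56784*(-24857/216169693) - 27831) = 1/(1411479888/216169693 - 27831) = 1/(-6014807245995/216169693) = -216169693/6014807245995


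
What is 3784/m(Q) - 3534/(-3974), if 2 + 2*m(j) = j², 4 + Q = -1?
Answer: 15078257/45701 ≈ 329.93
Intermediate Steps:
Q = -5 (Q = -4 - 1 = -5)
m(j) = -1 + j²/2
3784/m(Q) - 3534/(-3974) = 3784/(-1 + (½)*(-5)²) - 3534/(-3974) = 3784/(-1 + (½)*25) - 3534*(-1/3974) = 3784/(-1 + 25/2) + 1767/1987 = 3784/(23/2) + 1767/1987 = 3784*(2/23) + 1767/1987 = 7568/23 + 1767/1987 = 15078257/45701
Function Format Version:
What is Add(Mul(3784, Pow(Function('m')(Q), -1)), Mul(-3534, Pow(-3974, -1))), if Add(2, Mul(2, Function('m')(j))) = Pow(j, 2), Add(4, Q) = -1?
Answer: Rational(15078257, 45701) ≈ 329.93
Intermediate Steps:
Q = -5 (Q = Add(-4, -1) = -5)
Function('m')(j) = Add(-1, Mul(Rational(1, 2), Pow(j, 2)))
Add(Mul(3784, Pow(Function('m')(Q), -1)), Mul(-3534, Pow(-3974, -1))) = Add(Mul(3784, Pow(Add(-1, Mul(Rational(1, 2), Pow(-5, 2))), -1)), Mul(-3534, Pow(-3974, -1))) = Add(Mul(3784, Pow(Add(-1, Mul(Rational(1, 2), 25)), -1)), Mul(-3534, Rational(-1, 3974))) = Add(Mul(3784, Pow(Add(-1, Rational(25, 2)), -1)), Rational(1767, 1987)) = Add(Mul(3784, Pow(Rational(23, 2), -1)), Rational(1767, 1987)) = Add(Mul(3784, Rational(2, 23)), Rational(1767, 1987)) = Add(Rational(7568, 23), Rational(1767, 1987)) = Rational(15078257, 45701)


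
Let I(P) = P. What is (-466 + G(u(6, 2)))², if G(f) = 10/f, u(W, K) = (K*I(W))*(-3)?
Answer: 70442449/324 ≈ 2.1742e+5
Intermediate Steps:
u(W, K) = -3*K*W (u(W, K) = (K*W)*(-3) = -3*K*W)
(-466 + G(u(6, 2)))² = (-466 + 10/((-3*2*6)))² = (-466 + 10/(-36))² = (-466 + 10*(-1/36))² = (-466 - 5/18)² = (-8393/18)² = 70442449/324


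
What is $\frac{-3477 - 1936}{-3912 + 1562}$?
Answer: $\frac{5413}{2350} \approx 2.3034$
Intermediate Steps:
$\frac{-3477 - 1936}{-3912 + 1562} = - \frac{5413}{-2350} = \left(-5413\right) \left(- \frac{1}{2350}\right) = \frac{5413}{2350}$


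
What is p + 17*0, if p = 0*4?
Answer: 0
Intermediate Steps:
p = 0
p + 17*0 = 0 + 17*0 = 0 + 0 = 0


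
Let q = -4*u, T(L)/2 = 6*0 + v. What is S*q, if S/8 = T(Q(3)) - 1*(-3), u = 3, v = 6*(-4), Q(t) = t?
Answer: 4320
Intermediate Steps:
v = -24
T(L) = -48 (T(L) = 2*(6*0 - 24) = 2*(0 - 24) = 2*(-24) = -48)
q = -12 (q = -4*3 = -12)
S = -360 (S = 8*(-48 - 1*(-3)) = 8*(-48 + 3) = 8*(-45) = -360)
S*q = -360*(-12) = 4320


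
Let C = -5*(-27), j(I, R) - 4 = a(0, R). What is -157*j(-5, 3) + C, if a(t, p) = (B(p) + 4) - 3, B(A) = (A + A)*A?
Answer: -3476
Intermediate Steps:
B(A) = 2*A² (B(A) = (2*A)*A = 2*A²)
a(t, p) = 1 + 2*p² (a(t, p) = (2*p² + 4) - 3 = (4 + 2*p²) - 3 = 1 + 2*p²)
j(I, R) = 5 + 2*R² (j(I, R) = 4 + (1 + 2*R²) = 5 + 2*R²)
C = 135
-157*j(-5, 3) + C = -157*(5 + 2*3²) + 135 = -157*(5 + 2*9) + 135 = -157*(5 + 18) + 135 = -157*23 + 135 = -3611 + 135 = -3476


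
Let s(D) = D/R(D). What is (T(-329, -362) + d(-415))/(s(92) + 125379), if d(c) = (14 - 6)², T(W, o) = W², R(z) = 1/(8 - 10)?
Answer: 21661/25039 ≈ 0.86509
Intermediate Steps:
R(z) = -½ (R(z) = 1/(-2) = -½)
s(D) = -2*D (s(D) = D/(-½) = D*(-2) = -2*D)
d(c) = 64 (d(c) = 8² = 64)
(T(-329, -362) + d(-415))/(s(92) + 125379) = ((-329)² + 64)/(-2*92 + 125379) = (108241 + 64)/(-184 + 125379) = 108305/125195 = 108305*(1/125195) = 21661/25039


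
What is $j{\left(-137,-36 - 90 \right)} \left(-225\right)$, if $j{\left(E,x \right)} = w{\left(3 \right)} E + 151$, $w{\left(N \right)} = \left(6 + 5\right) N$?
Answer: $983250$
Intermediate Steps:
$w{\left(N \right)} = 11 N$
$j{\left(E,x \right)} = 151 + 33 E$ ($j{\left(E,x \right)} = 11 \cdot 3 E + 151 = 33 E + 151 = 151 + 33 E$)
$j{\left(-137,-36 - 90 \right)} \left(-225\right) = \left(151 + 33 \left(-137\right)\right) \left(-225\right) = \left(151 - 4521\right) \left(-225\right) = \left(-4370\right) \left(-225\right) = 983250$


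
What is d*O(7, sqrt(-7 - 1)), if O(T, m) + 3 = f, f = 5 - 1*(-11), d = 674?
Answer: 8762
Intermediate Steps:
f = 16 (f = 5 + 11 = 16)
O(T, m) = 13 (O(T, m) = -3 + 16 = 13)
d*O(7, sqrt(-7 - 1)) = 674*13 = 8762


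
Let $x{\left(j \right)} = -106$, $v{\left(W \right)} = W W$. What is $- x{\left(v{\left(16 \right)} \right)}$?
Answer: $106$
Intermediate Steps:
$v{\left(W \right)} = W^{2}$
$- x{\left(v{\left(16 \right)} \right)} = \left(-1\right) \left(-106\right) = 106$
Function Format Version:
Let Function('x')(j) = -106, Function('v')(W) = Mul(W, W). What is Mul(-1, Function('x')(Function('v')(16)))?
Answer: 106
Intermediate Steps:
Function('v')(W) = Pow(W, 2)
Mul(-1, Function('x')(Function('v')(16))) = Mul(-1, -106) = 106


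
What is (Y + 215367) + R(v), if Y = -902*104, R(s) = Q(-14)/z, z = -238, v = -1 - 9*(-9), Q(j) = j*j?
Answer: 2066489/17 ≈ 1.2156e+5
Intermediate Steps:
Q(j) = j²
v = 80 (v = -1 + 81 = 80)
R(s) = -14/17 (R(s) = (-14)²/(-238) = 196*(-1/238) = -14/17)
Y = -93808
(Y + 215367) + R(v) = (-93808 + 215367) - 14/17 = 121559 - 14/17 = 2066489/17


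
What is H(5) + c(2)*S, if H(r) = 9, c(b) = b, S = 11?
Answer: 31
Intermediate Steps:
H(5) + c(2)*S = 9 + 2*11 = 9 + 22 = 31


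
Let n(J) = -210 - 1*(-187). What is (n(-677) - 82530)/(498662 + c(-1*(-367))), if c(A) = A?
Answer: -82553/499029 ≈ -0.16543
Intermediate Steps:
n(J) = -23 (n(J) = -210 + 187 = -23)
(n(-677) - 82530)/(498662 + c(-1*(-367))) = (-23 - 82530)/(498662 - 1*(-367)) = -82553/(498662 + 367) = -82553/499029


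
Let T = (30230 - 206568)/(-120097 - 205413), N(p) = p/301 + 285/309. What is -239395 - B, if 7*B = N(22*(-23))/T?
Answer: -106528038974930/444988943 ≈ -2.3939e+5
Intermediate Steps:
N(p) = 95/103 + p/301 (N(p) = p*(1/301) + 285*(1/309) = p/301 + 95/103 = 95/103 + p/301)
T = 88169/162755 (T = -176338/(-325510) = -176338*(-1/325510) = 88169/162755 ≈ 0.54173)
B = -89034555/444988943 (B = ((95/103 + (22*(-23))/301)/(88169/162755))/7 = ((95/103 + (1/301)*(-506))*(162755/88169))/7 = ((95/103 - 506/301)*(162755/88169))/7 = (-23523/31003*162755/88169)/7 = (1/7)*(-89034555/63569849) = -89034555/444988943 ≈ -0.20008)
-239395 - B = -239395 - 1*(-89034555/444988943) = -239395 + 89034555/444988943 = -106528038974930/444988943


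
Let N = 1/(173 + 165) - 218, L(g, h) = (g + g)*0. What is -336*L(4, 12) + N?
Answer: -73683/338 ≈ -218.00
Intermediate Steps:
L(g, h) = 0 (L(g, h) = (2*g)*0 = 0)
N = -73683/338 (N = 1/338 - 218 = -73683/338 ≈ -218.00)
-336*L(4, 12) + N = -336*0 - 73683/338 = 0 - 73683/338 = -73683/338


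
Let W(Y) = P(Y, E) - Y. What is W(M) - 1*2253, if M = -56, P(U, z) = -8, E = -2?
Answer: -2205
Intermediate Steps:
W(Y) = -8 - Y
W(M) - 1*2253 = (-8 - 1*(-56)) - 1*2253 = (-8 + 56) - 2253 = 48 - 2253 = -2205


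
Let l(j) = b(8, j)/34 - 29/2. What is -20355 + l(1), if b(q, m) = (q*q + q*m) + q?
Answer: -692483/34 ≈ -20367.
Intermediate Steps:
b(q, m) = q + q² + m*q (b(q, m) = (q² + m*q) + q = q + q² + m*q)
l(j) = -421/34 + 4*j/17 (l(j) = (8*(1 + j + 8))/34 - 29/2 = (8*(9 + j))*(1/34) - 29*½ = (72 + 8*j)*(1/34) - 29/2 = (36/17 + 4*j/17) - 29/2 = -421/34 + 4*j/17)
-20355 + l(1) = -20355 + (-421/34 + (4/17)*1) = -20355 + (-421/34 + 4/17) = -20355 - 413/34 = -692483/34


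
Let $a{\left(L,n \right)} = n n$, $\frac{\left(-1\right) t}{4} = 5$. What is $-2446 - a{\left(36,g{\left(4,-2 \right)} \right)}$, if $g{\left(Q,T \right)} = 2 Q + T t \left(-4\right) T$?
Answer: $-110030$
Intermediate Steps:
$t = -20$ ($t = \left(-4\right) 5 = -20$)
$g{\left(Q,T \right)} = 2 Q + 80 T^{2}$ ($g{\left(Q,T \right)} = 2 Q + T \left(-20\right) \left(-4\right) T = 2 Q + - 20 T \left(-4\right) T = 2 Q + 80 T T = 2 Q + 80 T^{2}$)
$a{\left(L,n \right)} = n^{2}$
$-2446 - a{\left(36,g{\left(4,-2 \right)} \right)} = -2446 - \left(2 \cdot 4 + 80 \left(-2\right)^{2}\right)^{2} = -2446 - \left(8 + 80 \cdot 4\right)^{2} = -2446 - \left(8 + 320\right)^{2} = -2446 - 328^{2} = -2446 - 107584 = -110030$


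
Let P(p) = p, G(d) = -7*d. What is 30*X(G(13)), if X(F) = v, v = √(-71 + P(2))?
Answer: 30*I*√69 ≈ 249.2*I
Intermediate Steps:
v = I*√69 (v = √(-71 + 2) = √(-69) = I*√69 ≈ 8.3066*I)
X(F) = I*√69
30*X(G(13)) = 30*(I*√69) = 30*I*√69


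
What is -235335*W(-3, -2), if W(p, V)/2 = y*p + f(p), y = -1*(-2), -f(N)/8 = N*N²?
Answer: -98840700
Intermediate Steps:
f(N) = -8*N³ (f(N) = -8*N*N² = -8*N³)
y = 2
W(p, V) = -16*p³ + 4*p (W(p, V) = 2*(2*p - 8*p³) = 2*(-8*p³ + 2*p) = -16*p³ + 4*p)
-235335*W(-3, -2) = -235335*(-16*(-3)³ + 4*(-3)) = -235335*(-16*(-27) - 12) = -235335*(432 - 12) = -235335*420 = -98840700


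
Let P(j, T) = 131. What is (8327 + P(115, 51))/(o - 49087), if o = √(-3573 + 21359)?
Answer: -415177846/2409515783 - 8458*√17786/2409515783 ≈ -0.17278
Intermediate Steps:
o = √17786 ≈ 133.36
(8327 + P(115, 51))/(o - 49087) = (8327 + 131)/(√17786 - 49087) = 8458/(-49087 + √17786)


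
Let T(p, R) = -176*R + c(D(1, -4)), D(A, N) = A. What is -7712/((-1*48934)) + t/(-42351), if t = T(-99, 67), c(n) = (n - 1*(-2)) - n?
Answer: 150590462/345400639 ≈ 0.43599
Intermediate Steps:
c(n) = 2 (c(n) = (n + 2) - n = (2 + n) - n = 2)
T(p, R) = 2 - 176*R (T(p, R) = -176*R + 2 = 2 - 176*R)
t = -11790 (t = 2 - 176*67 = 2 - 11792 = -11790)
-7712/((-1*48934)) + t/(-42351) = -7712/((-1*48934)) - 11790/(-42351) = -7712/(-48934) - 11790*(-1/42351) = -7712*(-1/48934) + 3930/14117 = 3856/24467 + 3930/14117 = 150590462/345400639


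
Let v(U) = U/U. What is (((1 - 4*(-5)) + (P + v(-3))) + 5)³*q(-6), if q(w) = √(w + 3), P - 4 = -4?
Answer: 19683*I*√3 ≈ 34092.0*I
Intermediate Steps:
P = 0 (P = 4 - 4 = 0)
q(w) = √(3 + w)
v(U) = 1
(((1 - 4*(-5)) + (P + v(-3))) + 5)³*q(-6) = (((1 - 4*(-5)) + (0 + 1)) + 5)³*√(3 - 6) = (((1 + 20) + 1) + 5)³*√(-3) = ((21 + 1) + 5)³*(I*√3) = (22 + 5)³*(I*√3) = 27³*(I*√3) = 19683*(I*√3) = 19683*I*√3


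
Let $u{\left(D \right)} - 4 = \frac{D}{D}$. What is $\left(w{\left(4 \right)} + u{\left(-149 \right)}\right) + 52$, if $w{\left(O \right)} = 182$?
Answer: $239$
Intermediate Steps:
$u{\left(D \right)} = 5$ ($u{\left(D \right)} = 4 + \frac{D}{D} = 4 + 1 = 5$)
$\left(w{\left(4 \right)} + u{\left(-149 \right)}\right) + 52 = \left(182 + 5\right) + 52 = 187 + 52 = 239$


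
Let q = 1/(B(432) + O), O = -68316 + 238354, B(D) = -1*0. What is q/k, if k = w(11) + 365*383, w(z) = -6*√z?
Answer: 139795/3322991697311902 + 3*√11/1661495848655951 ≈ 4.2075e-11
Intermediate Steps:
B(D) = 0
O = 170038
q = 1/170038 (q = 1/(0 + 170038) = 1/170038 ≈ 5.8810e-6)
k = 139795 - 6*√11 (k = -6*√11 + 365*383 = -6*√11 + 139795 = 139795 - 6*√11 ≈ 1.3978e+5)
q/k = 1/(170038*(139795 - 6*√11))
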